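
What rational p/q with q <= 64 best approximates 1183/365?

94/29

Expand x = 1183/365 as a continued fraction with the Euclidean algorithm:
  1183 = 3*365 + 88, so a_0 = 3.
  365 = 4*88 + 13, so a_1 = 4.
  88 = 6*13 + 10, so a_2 = 6.
  13 = 1*10 + 3, so a_3 = 1.
  10 = 3*3 + 1, so a_4 = 3.
  3 = 3*1 + 0, so a_5 = 3.
so x = [3; 4, 6, 1, 3, 3].
Convergents (p_i = a_i*p_{i-1} + p_{i-2}, q_i = a_i*q_{i-1} + q_{i-2} with p_{-2}=0, p_{-1}=1, q_{-2}=1, q_{-1}=0), until the denominator exceeds 64:
  i=0: a_0=3, p_0 = 3*1 + 0 = 3, q_0 = 3*0 + 1 = 1.
  i=1: a_1=4, p_1 = 4*3 + 1 = 13, q_1 = 4*1 + 0 = 4.
  i=2: a_2=6, p_2 = 6*13 + 3 = 81, q_2 = 6*4 + 1 = 25.
  i=3: a_3=1, p_3 = 1*81 + 13 = 94, q_3 = 1*25 + 4 = 29.
  i=4: a_4=3, p_4 = 3*94 + 81 = 363, q_4 = 3*29 + 25 = 112.
q_4 = 112 > 64, so the last convergent with denominator <= 64 is p_3/q_3 = 94/29.
The closest fraction with denominator <= 64 is either p_3/q_3 or the intermediate fraction (k*p_3 + p_2)/(k*q_3 + q_2) with the largest k >= 1 whose denominator stays <= 64; these approach x as k grows, and every other convergent or intermediate fraction in range is farther away.
Largest k: floor((64 - q_2)/q_3) = floor((64 - 25)/29) = 1.
That gives (1*94 + 81)/(1*29 + 25) = 175/54.
Compare the errors: |x - 94/29| = |1183*29 - 94*365|/(365*29) = 3/10585, and |x - 175/54| = |1183*54 - 175*365|/(365*54) = 7/19710.
Cross-multiplying, 3*19710 = 59130 < 74095 = 7*10585, so 3/10585 is smaller: the convergent 94/29 is closer to x than 175/54.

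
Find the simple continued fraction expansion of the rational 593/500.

[1; 5, 2, 1, 1, 1, 11]

Run the Euclidean algorithm on 593 and 500; the successive quotients are the partial quotients a_0, a_1, ... (each step inverts the fractional part left over by the previous one):
  593 = 1*500 + 93, so a_0 = 1.
  500 = 5*93 + 35, so a_1 = 5.
  93 = 2*35 + 23, so a_2 = 2.
  35 = 1*23 + 12, so a_3 = 1.
  23 = 1*12 + 11, so a_4 = 1.
  12 = 1*11 + 1, so a_5 = 1.
  11 = 11*1 + 0, so a_6 = 11.
The remainder reaches 0 after 7 divisions, so the expansion has 7 partial quotients, read off in order.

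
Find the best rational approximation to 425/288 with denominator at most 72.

90/61

Expand x = 425/288 as a continued fraction with the Euclidean algorithm:
  425 = 1*288 + 137, so a_0 = 1.
  288 = 2*137 + 14, so a_1 = 2.
  137 = 9*14 + 11, so a_2 = 9.
  14 = 1*11 + 3, so a_3 = 1.
  11 = 3*3 + 2, so a_4 = 3.
  3 = 1*2 + 1, so a_5 = 1.
  2 = 2*1 + 0, so a_6 = 2.
so x = [1; 2, 9, 1, 3, 1, 2].
Convergents (p_i = a_i*p_{i-1} + p_{i-2}, q_i = a_i*q_{i-1} + q_{i-2} with p_{-2}=0, p_{-1}=1, q_{-2}=1, q_{-1}=0), until the denominator exceeds 72:
  i=0: a_0=1, p_0 = 1*1 + 0 = 1, q_0 = 1*0 + 1 = 1.
  i=1: a_1=2, p_1 = 2*1 + 1 = 3, q_1 = 2*1 + 0 = 2.
  i=2: a_2=9, p_2 = 9*3 + 1 = 28, q_2 = 9*2 + 1 = 19.
  i=3: a_3=1, p_3 = 1*28 + 3 = 31, q_3 = 1*19 + 2 = 21.
  i=4: a_4=3, p_4 = 3*31 + 28 = 121, q_4 = 3*21 + 19 = 82.
q_4 = 82 > 72, so the last convergent with denominator <= 72 is p_3/q_3 = 31/21.
The closest fraction with denominator <= 72 is either p_3/q_3 or the intermediate fraction (k*p_3 + p_2)/(k*q_3 + q_2) with the largest k >= 1 whose denominator stays <= 72; these approach x as k grows, and every other convergent or intermediate fraction in range is farther away.
Largest k: floor((72 - q_2)/q_3) = floor((72 - 19)/21) = 2.
That gives (2*31 + 28)/(2*21 + 19) = 90/61.
Compare the errors: |x - 31/21| = |425*21 - 31*288|/(288*21) = 3/6048, and |x - 90/61| = |425*61 - 90*288|/(288*61) = 5/17568.
Cross-multiplying, 5*6048 = 30240 < 52704 = 3*17568, so 5/17568 is smaller: the intermediate fraction 90/61 is closer to x than 31/21.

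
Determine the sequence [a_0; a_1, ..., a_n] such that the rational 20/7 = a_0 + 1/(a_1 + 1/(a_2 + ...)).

[2; 1, 6]

Run the Euclidean algorithm on 20 and 7; the successive quotients are the partial quotients a_0, a_1, ... (each step inverts the fractional part left over by the previous one):
  20 = 2*7 + 6, so a_0 = 2.
  7 = 1*6 + 1, so a_1 = 1.
  6 = 6*1 + 0, so a_2 = 6.
The remainder reaches 0 after 3 divisions, so the expansion has 3 partial quotients, read off in order.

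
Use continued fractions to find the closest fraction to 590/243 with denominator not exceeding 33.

Expand x = 590/243 as a continued fraction with the Euclidean algorithm:
  590 = 2*243 + 104, so a_0 = 2.
  243 = 2*104 + 35, so a_1 = 2.
  104 = 2*35 + 34, so a_2 = 2.
  35 = 1*34 + 1, so a_3 = 1.
  34 = 34*1 + 0, so a_4 = 34.
so x = [2; 2, 2, 1, 34].
Convergents (p_i = a_i*p_{i-1} + p_{i-2}, q_i = a_i*q_{i-1} + q_{i-2} with p_{-2}=0, p_{-1}=1, q_{-2}=1, q_{-1}=0), until the denominator exceeds 33:
  i=0: a_0=2, p_0 = 2*1 + 0 = 2, q_0 = 2*0 + 1 = 1.
  i=1: a_1=2, p_1 = 2*2 + 1 = 5, q_1 = 2*1 + 0 = 2.
  i=2: a_2=2, p_2 = 2*5 + 2 = 12, q_2 = 2*2 + 1 = 5.
  i=3: a_3=1, p_3 = 1*12 + 5 = 17, q_3 = 1*5 + 2 = 7.
  i=4: a_4=34, p_4 = 34*17 + 12 = 590, q_4 = 34*7 + 5 = 243.
q_4 = 243 > 33, so the last convergent with denominator <= 33 is p_3/q_3 = 17/7.
The closest fraction with denominator <= 33 is either p_3/q_3 or the intermediate fraction (k*p_3 + p_2)/(k*q_3 + q_2) with the largest k >= 1 whose denominator stays <= 33; these approach x as k grows, and every other convergent or intermediate fraction in range is farther away.
Largest k: floor((33 - q_2)/q_3) = floor((33 - 5)/7) = 4.
That gives (4*17 + 12)/(4*7 + 5) = 80/33.
Compare the errors: |x - 17/7| = |590*7 - 17*243|/(243*7) = 1/1701, and |x - 80/33| = |590*33 - 80*243|/(243*33) = 30/8019.
Cross-multiplying, 1*8019 = 8019 < 51030 = 30*1701, so 1/1701 is smaller: the convergent 17/7 is closer to x than 80/33.

17/7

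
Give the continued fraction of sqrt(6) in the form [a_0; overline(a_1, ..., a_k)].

Write x_i = (sqrt(6) + m_i)/d_i with (m_0, d_0) = (0, 1). a_0 = floor(sqrt(6)) = 2, since 2^2 = 4 <= 6 < 9 = 3^2.
Iterate m_{i+1} = d_i*a_i - m_i, d_{i+1} = (6 - m_{i+1}^2)/d_i, a_{i+1} = floor((a_0 + m_{i+1})/d_{i+1}):
  m_1 = 1*2 - 0 = 2, d_1 = (6 - 2^2)/1 = 2/1 = 2, a_1 = floor((2 + 2)/2) = 2.
  m_2 = 2*2 - 2 = 2, d_2 = (6 - 2^2)/2 = 2/2 = 1, a_2 = floor((2 + 2)/1) = 4.
  m_3 = 1*4 - 2 = 2, d_3 = (6 - 2^2)/1 = 2/1 = 2: (m_3, d_3) = (m_1, d_1) = (2, 2), so from here the quotients repeat a_1, a_2; the period length is 2.
Hence the expansion of sqrt(6) is a_0 = 2 followed by the repeating block 2, 4 (period 2).

[2; overline(2, 4)]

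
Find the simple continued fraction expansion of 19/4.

Run the Euclidean algorithm on 19 and 4; the successive quotients are the partial quotients a_0, a_1, ... (each step inverts the fractional part left over by the previous one):
  19 = 4*4 + 3, so a_0 = 4.
  4 = 1*3 + 1, so a_1 = 1.
  3 = 3*1 + 0, so a_2 = 3.
The remainder reaches 0 after 3 divisions, so the expansion has 3 partial quotients, read off in order.

[4; 1, 3]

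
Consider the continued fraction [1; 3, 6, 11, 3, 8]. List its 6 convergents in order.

1/1, 4/3, 25/19, 279/212, 862/655, 7175/5452

Using the convergent recurrence p_i = a_i*p_{i-1} + p_{i-2}, q_i = a_i*q_{i-1} + q_{i-2} with p_{-2}=0, p_{-1}=1, q_{-2}=1, q_{-1}=0:
  i=0: a_0=1, p_0 = 1*1 + 0 = 1, q_0 = 1*0 + 1 = 1.
  i=1: a_1=3, p_1 = 3*1 + 1 = 4, q_1 = 3*1 + 0 = 3.
  i=2: a_2=6, p_2 = 6*4 + 1 = 25, q_2 = 6*3 + 1 = 19.
  i=3: a_3=11, p_3 = 11*25 + 4 = 279, q_3 = 11*19 + 3 = 212.
  i=4: a_4=3, p_4 = 3*279 + 25 = 862, q_4 = 3*212 + 19 = 655.
  i=5: a_5=8, p_5 = 8*862 + 279 = 7175, q_5 = 8*655 + 212 = 5452.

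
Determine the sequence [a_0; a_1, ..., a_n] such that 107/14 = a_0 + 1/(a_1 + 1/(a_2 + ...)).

Run the Euclidean algorithm on 107 and 14; the successive quotients are the partial quotients a_0, a_1, ... (each step inverts the fractional part left over by the previous one):
  107 = 7*14 + 9, so a_0 = 7.
  14 = 1*9 + 5, so a_1 = 1.
  9 = 1*5 + 4, so a_2 = 1.
  5 = 1*4 + 1, so a_3 = 1.
  4 = 4*1 + 0, so a_4 = 4.
The remainder reaches 0 after 5 divisions, so the expansion has 5 partial quotients, read off in order.

[7; 1, 1, 1, 4]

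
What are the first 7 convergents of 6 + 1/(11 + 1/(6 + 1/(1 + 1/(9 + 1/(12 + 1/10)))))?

Using the convergent recurrence p_i = a_i*p_{i-1} + p_{i-2}, q_i = a_i*q_{i-1} + q_{i-2} with p_{-2}=0, p_{-1}=1, q_{-2}=1, q_{-1}=0:
  i=0: a_0=6, p_0 = 6*1 + 0 = 6, q_0 = 6*0 + 1 = 1.
  i=1: a_1=11, p_1 = 11*6 + 1 = 67, q_1 = 11*1 + 0 = 11.
  i=2: a_2=6, p_2 = 6*67 + 6 = 408, q_2 = 6*11 + 1 = 67.
  i=3: a_3=1, p_3 = 1*408 + 67 = 475, q_3 = 1*67 + 11 = 78.
  i=4: a_4=9, p_4 = 9*475 + 408 = 4683, q_4 = 9*78 + 67 = 769.
  i=5: a_5=12, p_5 = 12*4683 + 475 = 56671, q_5 = 12*769 + 78 = 9306.
  i=6: a_6=10, p_6 = 10*56671 + 4683 = 571393, q_6 = 10*9306 + 769 = 93829.

6/1, 67/11, 408/67, 475/78, 4683/769, 56671/9306, 571393/93829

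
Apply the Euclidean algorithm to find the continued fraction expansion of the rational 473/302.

Run the Euclidean algorithm on 473 and 302; the successive quotients are the partial quotients a_0, a_1, ... (each step inverts the fractional part left over by the previous one):
  473 = 1*302 + 171, so a_0 = 1.
  302 = 1*171 + 131, so a_1 = 1.
  171 = 1*131 + 40, so a_2 = 1.
  131 = 3*40 + 11, so a_3 = 3.
  40 = 3*11 + 7, so a_4 = 3.
  11 = 1*7 + 4, so a_5 = 1.
  7 = 1*4 + 3, so a_6 = 1.
  4 = 1*3 + 1, so a_7 = 1.
  3 = 3*1 + 0, so a_8 = 3.
The remainder reaches 0 after 9 divisions, so the expansion has 9 partial quotients, read off in order.

[1; 1, 1, 3, 3, 1, 1, 1, 3]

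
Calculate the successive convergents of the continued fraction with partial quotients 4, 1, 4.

Using the convergent recurrence p_i = a_i*p_{i-1} + p_{i-2}, q_i = a_i*q_{i-1} + q_{i-2} with p_{-2}=0, p_{-1}=1, q_{-2}=1, q_{-1}=0:
  i=0: a_0=4, p_0 = 4*1 + 0 = 4, q_0 = 4*0 + 1 = 1.
  i=1: a_1=1, p_1 = 1*4 + 1 = 5, q_1 = 1*1 + 0 = 1.
  i=2: a_2=4, p_2 = 4*5 + 4 = 24, q_2 = 4*1 + 1 = 5.

4/1, 5/1, 24/5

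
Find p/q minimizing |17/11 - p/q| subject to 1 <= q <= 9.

14/9

Expand x = 17/11 as a continued fraction with the Euclidean algorithm:
  17 = 1*11 + 6, so a_0 = 1.
  11 = 1*6 + 5, so a_1 = 1.
  6 = 1*5 + 1, so a_2 = 1.
  5 = 5*1 + 0, so a_3 = 5.
so x = [1; 1, 1, 5].
Convergents (p_i = a_i*p_{i-1} + p_{i-2}, q_i = a_i*q_{i-1} + q_{i-2} with p_{-2}=0, p_{-1}=1, q_{-2}=1, q_{-1}=0), until the denominator exceeds 9:
  i=0: a_0=1, p_0 = 1*1 + 0 = 1, q_0 = 1*0 + 1 = 1.
  i=1: a_1=1, p_1 = 1*1 + 1 = 2, q_1 = 1*1 + 0 = 1.
  i=2: a_2=1, p_2 = 1*2 + 1 = 3, q_2 = 1*1 + 1 = 2.
  i=3: a_3=5, p_3 = 5*3 + 2 = 17, q_3 = 5*2 + 1 = 11.
q_3 = 11 > 9, so the last convergent with denominator <= 9 is p_2/q_2 = 3/2.
The closest fraction with denominator <= 9 is either p_2/q_2 or the intermediate fraction (k*p_2 + p_1)/(k*q_2 + q_1) with the largest k >= 1 whose denominator stays <= 9; these approach x as k grows, and every other convergent or intermediate fraction in range is farther away.
Largest k: floor((9 - q_1)/q_2) = floor((9 - 1)/2) = 4.
That gives (4*3 + 2)/(4*2 + 1) = 14/9.
Compare the errors: |x - 3/2| = |17*2 - 3*11|/(11*2) = 1/22, and |x - 14/9| = |17*9 - 14*11|/(11*9) = 1/99.
Cross-multiplying, 1*22 = 22 < 99 = 1*99, so 1/99 is smaller: the intermediate fraction 14/9 is closer to x than 3/2.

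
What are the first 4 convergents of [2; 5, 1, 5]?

Using the convergent recurrence p_i = a_i*p_{i-1} + p_{i-2}, q_i = a_i*q_{i-1} + q_{i-2} with p_{-2}=0, p_{-1}=1, q_{-2}=1, q_{-1}=0:
  i=0: a_0=2, p_0 = 2*1 + 0 = 2, q_0 = 2*0 + 1 = 1.
  i=1: a_1=5, p_1 = 5*2 + 1 = 11, q_1 = 5*1 + 0 = 5.
  i=2: a_2=1, p_2 = 1*11 + 2 = 13, q_2 = 1*5 + 1 = 6.
  i=3: a_3=5, p_3 = 5*13 + 11 = 76, q_3 = 5*6 + 5 = 35.

2/1, 11/5, 13/6, 76/35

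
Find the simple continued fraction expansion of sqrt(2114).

[45; (1, 44, 1, 90)]

Write x_i = (sqrt(2114) + m_i)/d_i with (m_0, d_0) = (0, 1). a_0 = floor(sqrt(2114)) = 45, since 45^2 = 2025 <= 2114 < 2116 = 46^2.
Iterate m_{i+1} = d_i*a_i - m_i, d_{i+1} = (2114 - m_{i+1}^2)/d_i, a_{i+1} = floor((a_0 + m_{i+1})/d_{i+1}):
  m_1 = 1*45 - 0 = 45, d_1 = (2114 - 45^2)/1 = 89/1 = 89, a_1 = floor((45 + 45)/89) = 1.
  m_2 = 89*1 - 45 = 44, d_2 = (2114 - 44^2)/89 = 178/89 = 2, a_2 = floor((45 + 44)/2) = 44.
  m_3 = 2*44 - 44 = 44, d_3 = (2114 - 44^2)/2 = 178/2 = 89, a_3 = floor((45 + 44)/89) = 1.
  m_4 = 89*1 - 44 = 45, d_4 = (2114 - 45^2)/89 = 89/89 = 1, a_4 = floor((45 + 45)/1) = 90.
  m_5 = 1*90 - 45 = 45, d_5 = (2114 - 45^2)/1 = 89/1 = 89: (m_5, d_5) = (m_1, d_1) = (45, 89), so from here the quotients repeat a_1, ..., a_4; the period length is 4.
Hence the expansion of sqrt(2114) is a_0 = 45 followed by the repeating block 1, 44, 1, 90 (period 4).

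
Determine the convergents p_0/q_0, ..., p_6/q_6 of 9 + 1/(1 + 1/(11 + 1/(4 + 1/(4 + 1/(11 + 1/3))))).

Using the convergent recurrence p_i = a_i*p_{i-1} + p_{i-2}, q_i = a_i*q_{i-1} + q_{i-2} with p_{-2}=0, p_{-1}=1, q_{-2}=1, q_{-1}=0:
  i=0: a_0=9, p_0 = 9*1 + 0 = 9, q_0 = 9*0 + 1 = 1.
  i=1: a_1=1, p_1 = 1*9 + 1 = 10, q_1 = 1*1 + 0 = 1.
  i=2: a_2=11, p_2 = 11*10 + 9 = 119, q_2 = 11*1 + 1 = 12.
  i=3: a_3=4, p_3 = 4*119 + 10 = 486, q_3 = 4*12 + 1 = 49.
  i=4: a_4=4, p_4 = 4*486 + 119 = 2063, q_4 = 4*49 + 12 = 208.
  i=5: a_5=11, p_5 = 11*2063 + 486 = 23179, q_5 = 11*208 + 49 = 2337.
  i=6: a_6=3, p_6 = 3*23179 + 2063 = 71600, q_6 = 3*2337 + 208 = 7219.

9/1, 10/1, 119/12, 486/49, 2063/208, 23179/2337, 71600/7219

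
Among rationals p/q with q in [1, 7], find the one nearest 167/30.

39/7

Expand x = 167/30 as a continued fraction with the Euclidean algorithm:
  167 = 5*30 + 17, so a_0 = 5.
  30 = 1*17 + 13, so a_1 = 1.
  17 = 1*13 + 4, so a_2 = 1.
  13 = 3*4 + 1, so a_3 = 3.
  4 = 4*1 + 0, so a_4 = 4.
so x = [5; 1, 1, 3, 4].
Convergents (p_i = a_i*p_{i-1} + p_{i-2}, q_i = a_i*q_{i-1} + q_{i-2} with p_{-2}=0, p_{-1}=1, q_{-2}=1, q_{-1}=0), until the denominator exceeds 7:
  i=0: a_0=5, p_0 = 5*1 + 0 = 5, q_0 = 5*0 + 1 = 1.
  i=1: a_1=1, p_1 = 1*5 + 1 = 6, q_1 = 1*1 + 0 = 1.
  i=2: a_2=1, p_2 = 1*6 + 5 = 11, q_2 = 1*1 + 1 = 2.
  i=3: a_3=3, p_3 = 3*11 + 6 = 39, q_3 = 3*2 + 1 = 7.
  i=4: a_4=4, p_4 = 4*39 + 11 = 167, q_4 = 4*7 + 2 = 30.
q_4 = 30 > 7, so the last convergent with denominator <= 7 is p_3/q_3 = 39/7.
The closest fraction with denominator <= 7 is either p_3/q_3 or the intermediate fraction (k*p_3 + p_2)/(k*q_3 + q_2) with the largest k >= 1 whose denominator stays <= 7; these approach x as k grows, and every other convergent or intermediate fraction in range is farther away.
Largest k: floor((7 - q_2)/q_3) = floor((7 - 2)/7) = 0.
Since k = 0, no intermediate fraction beyond p_3/q_3 has denominator <= 7, so the convergent 39/7 is the closest (its error is |167*7 - 39*30|/(30*7) = 1/210).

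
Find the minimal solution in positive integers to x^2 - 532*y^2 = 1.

First expand sqrt(532) as a continued fraction. With x_i = (sqrt(532) + m_i)/d_i and (m_0, d_0) = (0, 1): a_0 = floor(sqrt(532)) = 23, since 23^2 = 529 <= 532 < 576 = 24^2.
Iterate m_{i+1} = d_i*a_i - m_i, d_{i+1} = (532 - m_{i+1}^2)/d_i, a_{i+1} = floor((a_0 + m_{i+1})/d_{i+1}):
  m_1 = 1*23 - 0 = 23, d_1 = (532 - 23^2)/1 = 3/1 = 3, a_1 = floor((23 + 23)/3) = 15.
  m_2 = 3*15 - 23 = 22, d_2 = (532 - 22^2)/3 = 48/3 = 16, a_2 = floor((23 + 22)/16) = 2.
  m_3 = 16*2 - 22 = 10, d_3 = (532 - 10^2)/16 = 432/16 = 27, a_3 = floor((23 + 10)/27) = 1.
  m_4 = 27*1 - 10 = 17, d_4 = (532 - 17^2)/27 = 243/27 = 9, a_4 = floor((23 + 17)/9) = 4.
  m_5 = 9*4 - 17 = 19, d_5 = (532 - 19^2)/9 = 171/9 = 19, a_5 = floor((23 + 19)/19) = 2.
  m_6 = 19*2 - 19 = 19, d_6 = (532 - 19^2)/19 = 171/19 = 9, a_6 = floor((23 + 19)/9) = 4.
  m_7 = 9*4 - 19 = 17, d_7 = (532 - 17^2)/9 = 243/9 = 27, a_7 = floor((23 + 17)/27) = 1.
  m_8 = 27*1 - 17 = 10, d_8 = (532 - 10^2)/27 = 432/27 = 16, a_8 = floor((23 + 10)/16) = 2.
  m_9 = 16*2 - 10 = 22, d_9 = (532 - 22^2)/16 = 48/16 = 3, a_9 = floor((23 + 22)/3) = 15.
  m_10 = 3*15 - 22 = 23, d_10 = (532 - 23^2)/3 = 3/3 = 1, a_10 = floor((23 + 23)/1) = 46.
  m_11 = 1*46 - 23 = 23, d_11 = (532 - 23^2)/1 = 3/1 = 3: (m_11, d_11) = (m_1, d_1) = (23, 3), so from here the quotients repeat a_1, ..., a_10; the period length is 10.
So sqrt(532) = [23; (15, 2, 1, 4, 2, 4, 1, 2, 15, 46)] with period length k = 10.
k is even, so the fundamental solution of x^2 - 532y^2 = 1 is (p_{k-1}, q_{k-1}) = (p_9, q_9); compute convergents through index 9.
Convergents (p_i = a_i*p_{i-1} + p_{i-2}, q_i = a_i*q_{i-1} + q_{i-2} with p_{-2}=0, p_{-1}=1, q_{-2}=1, q_{-1}=0):
  i=0: a_0=23, p_0 = 23*1 + 0 = 23, q_0 = 23*0 + 1 = 1.
  i=1: a_1=15, p_1 = 15*23 + 1 = 346, q_1 = 15*1 + 0 = 15.
  i=2: a_2=2, p_2 = 2*346 + 23 = 715, q_2 = 2*15 + 1 = 31.
  i=3: a_3=1, p_3 = 1*715 + 346 = 1061, q_3 = 1*31 + 15 = 46.
  i=4: a_4=4, p_4 = 4*1061 + 715 = 4959, q_4 = 4*46 + 31 = 215.
  i=5: a_5=2, p_5 = 2*4959 + 1061 = 10979, q_5 = 2*215 + 46 = 476.
  i=6: a_6=4, p_6 = 4*10979 + 4959 = 48875, q_6 = 4*476 + 215 = 2119.
  i=7: a_7=1, p_7 = 1*48875 + 10979 = 59854, q_7 = 1*2119 + 476 = 2595.
  i=8: a_8=2, p_8 = 2*59854 + 48875 = 168583, q_8 = 2*2595 + 2119 = 7309.
  i=9: a_9=15, p_9 = 15*168583 + 59854 = 2588599, q_9 = 15*7309 + 2595 = 112230.
Check: 2588599^2 - 532*112230^2 = 6700844782801 - 6700844782800 = 1, so (x, y) = (2588599, 112230) solves the equation, and by the theorem it is the least positive solution.

(x, y) = (2588599, 112230)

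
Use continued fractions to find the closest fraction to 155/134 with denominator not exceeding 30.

22/19

Expand x = 155/134 as a continued fraction with the Euclidean algorithm:
  155 = 1*134 + 21, so a_0 = 1.
  134 = 6*21 + 8, so a_1 = 6.
  21 = 2*8 + 5, so a_2 = 2.
  8 = 1*5 + 3, so a_3 = 1.
  5 = 1*3 + 2, so a_4 = 1.
  3 = 1*2 + 1, so a_5 = 1.
  2 = 2*1 + 0, so a_6 = 2.
so x = [1; 6, 2, 1, 1, 1, 2].
Convergents (p_i = a_i*p_{i-1} + p_{i-2}, q_i = a_i*q_{i-1} + q_{i-2} with p_{-2}=0, p_{-1}=1, q_{-2}=1, q_{-1}=0), until the denominator exceeds 30:
  i=0: a_0=1, p_0 = 1*1 + 0 = 1, q_0 = 1*0 + 1 = 1.
  i=1: a_1=6, p_1 = 6*1 + 1 = 7, q_1 = 6*1 + 0 = 6.
  i=2: a_2=2, p_2 = 2*7 + 1 = 15, q_2 = 2*6 + 1 = 13.
  i=3: a_3=1, p_3 = 1*15 + 7 = 22, q_3 = 1*13 + 6 = 19.
  i=4: a_4=1, p_4 = 1*22 + 15 = 37, q_4 = 1*19 + 13 = 32.
q_4 = 32 > 30, so the last convergent with denominator <= 30 is p_3/q_3 = 22/19.
The closest fraction with denominator <= 30 is either p_3/q_3 or the intermediate fraction (k*p_3 + p_2)/(k*q_3 + q_2) with the largest k >= 1 whose denominator stays <= 30; these approach x as k grows, and every other convergent or intermediate fraction in range is farther away.
Largest k: floor((30 - q_2)/q_3) = floor((30 - 13)/19) = 0.
Since k = 0, no intermediate fraction beyond p_3/q_3 has denominator <= 30, so the convergent 22/19 is the closest (its error is |155*19 - 22*134|/(134*19) = 3/2546).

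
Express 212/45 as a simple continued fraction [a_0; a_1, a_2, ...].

[4; 1, 2, 2, 6]

Run the Euclidean algorithm on 212 and 45; the successive quotients are the partial quotients a_0, a_1, ... (each step inverts the fractional part left over by the previous one):
  212 = 4*45 + 32, so a_0 = 4.
  45 = 1*32 + 13, so a_1 = 1.
  32 = 2*13 + 6, so a_2 = 2.
  13 = 2*6 + 1, so a_3 = 2.
  6 = 6*1 + 0, so a_4 = 6.
The remainder reaches 0 after 5 divisions, so the expansion has 5 partial quotients, read off in order.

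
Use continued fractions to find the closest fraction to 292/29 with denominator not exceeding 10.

101/10

Expand x = 292/29 as a continued fraction with the Euclidean algorithm:
  292 = 10*29 + 2, so a_0 = 10.
  29 = 14*2 + 1, so a_1 = 14.
  2 = 2*1 + 0, so a_2 = 2.
so x = [10; 14, 2].
Convergents (p_i = a_i*p_{i-1} + p_{i-2}, q_i = a_i*q_{i-1} + q_{i-2} with p_{-2}=0, p_{-1}=1, q_{-2}=1, q_{-1}=0), until the denominator exceeds 10:
  i=0: a_0=10, p_0 = 10*1 + 0 = 10, q_0 = 10*0 + 1 = 1.
  i=1: a_1=14, p_1 = 14*10 + 1 = 141, q_1 = 14*1 + 0 = 14.
q_1 = 14 > 10, so the last convergent with denominator <= 10 is p_0/q_0 = 10/1.
The closest fraction with denominator <= 10 is either p_0/q_0 or the intermediate fraction (k*p_0 + p_{-1})/(k*q_0 + q_{-1}) with the largest k >= 1 whose denominator stays <= 10; these approach x as k grows, and every other convergent or intermediate fraction in range is farther away.
Largest k: floor((10 - q_{-1})/q_0) = floor((10 - 0)/1) = 10 (using the seeds p_{-1} = 1, q_{-1} = 0).
That gives (10*10 + 1)/(10*1 + 0) = 101/10.
Compare the errors: |x - 10/1| = |292*1 - 10*29|/(29*1) = 2/29, and |x - 101/10| = |292*10 - 101*29|/(29*10) = 9/290.
Cross-multiplying, 9*29 = 261 < 580 = 2*290, so 9/290 is smaller: the intermediate fraction 101/10 is closer to x than 10/1.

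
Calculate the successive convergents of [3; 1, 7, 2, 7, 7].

3/1, 4/1, 31/8, 66/17, 493/127, 3517/906

Using the convergent recurrence p_i = a_i*p_{i-1} + p_{i-2}, q_i = a_i*q_{i-1} + q_{i-2} with p_{-2}=0, p_{-1}=1, q_{-2}=1, q_{-1}=0:
  i=0: a_0=3, p_0 = 3*1 + 0 = 3, q_0 = 3*0 + 1 = 1.
  i=1: a_1=1, p_1 = 1*3 + 1 = 4, q_1 = 1*1 + 0 = 1.
  i=2: a_2=7, p_2 = 7*4 + 3 = 31, q_2 = 7*1 + 1 = 8.
  i=3: a_3=2, p_3 = 2*31 + 4 = 66, q_3 = 2*8 + 1 = 17.
  i=4: a_4=7, p_4 = 7*66 + 31 = 493, q_4 = 7*17 + 8 = 127.
  i=5: a_5=7, p_5 = 7*493 + 66 = 3517, q_5 = 7*127 + 17 = 906.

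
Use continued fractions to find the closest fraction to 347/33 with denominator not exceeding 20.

Expand x = 347/33 as a continued fraction with the Euclidean algorithm:
  347 = 10*33 + 17, so a_0 = 10.
  33 = 1*17 + 16, so a_1 = 1.
  17 = 1*16 + 1, so a_2 = 1.
  16 = 16*1 + 0, so a_3 = 16.
so x = [10; 1, 1, 16].
Convergents (p_i = a_i*p_{i-1} + p_{i-2}, q_i = a_i*q_{i-1} + q_{i-2} with p_{-2}=0, p_{-1}=1, q_{-2}=1, q_{-1}=0), until the denominator exceeds 20:
  i=0: a_0=10, p_0 = 10*1 + 0 = 10, q_0 = 10*0 + 1 = 1.
  i=1: a_1=1, p_1 = 1*10 + 1 = 11, q_1 = 1*1 + 0 = 1.
  i=2: a_2=1, p_2 = 1*11 + 10 = 21, q_2 = 1*1 + 1 = 2.
  i=3: a_3=16, p_3 = 16*21 + 11 = 347, q_3 = 16*2 + 1 = 33.
q_3 = 33 > 20, so the last convergent with denominator <= 20 is p_2/q_2 = 21/2.
The closest fraction with denominator <= 20 is either p_2/q_2 or the intermediate fraction (k*p_2 + p_1)/(k*q_2 + q_1) with the largest k >= 1 whose denominator stays <= 20; these approach x as k grows, and every other convergent or intermediate fraction in range is farther away.
Largest k: floor((20 - q_1)/q_2) = floor((20 - 1)/2) = 9.
That gives (9*21 + 11)/(9*2 + 1) = 200/19.
Compare the errors: |x - 21/2| = |347*2 - 21*33|/(33*2) = 1/66, and |x - 200/19| = |347*19 - 200*33|/(33*19) = 7/627.
Cross-multiplying, 7*66 = 462 < 627 = 1*627, so 7/627 is smaller: the intermediate fraction 200/19 is closer to x than 21/2.

200/19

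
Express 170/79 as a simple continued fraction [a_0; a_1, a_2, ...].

[2; 6, 1, 1, 2, 2]

Run the Euclidean algorithm on 170 and 79; the successive quotients are the partial quotients a_0, a_1, ... (each step inverts the fractional part left over by the previous one):
  170 = 2*79 + 12, so a_0 = 2.
  79 = 6*12 + 7, so a_1 = 6.
  12 = 1*7 + 5, so a_2 = 1.
  7 = 1*5 + 2, so a_3 = 1.
  5 = 2*2 + 1, so a_4 = 2.
  2 = 2*1 + 0, so a_5 = 2.
The remainder reaches 0 after 6 divisions, so the expansion has 6 partial quotients, read off in order.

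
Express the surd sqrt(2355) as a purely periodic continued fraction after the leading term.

Write x_i = (sqrt(2355) + m_i)/d_i with (m_0, d_0) = (0, 1). a_0 = floor(sqrt(2355)) = 48, since 48^2 = 2304 <= 2355 < 2401 = 49^2.
Iterate m_{i+1} = d_i*a_i - m_i, d_{i+1} = (2355 - m_{i+1}^2)/d_i, a_{i+1} = floor((a_0 + m_{i+1})/d_{i+1}):
  m_1 = 1*48 - 0 = 48, d_1 = (2355 - 48^2)/1 = 51/1 = 51, a_1 = floor((48 + 48)/51) = 1.
  m_2 = 51*1 - 48 = 3, d_2 = (2355 - 3^2)/51 = 2346/51 = 46, a_2 = floor((48 + 3)/46) = 1.
  m_3 = 46*1 - 3 = 43, d_3 = (2355 - 43^2)/46 = 506/46 = 11, a_3 = floor((48 + 43)/11) = 8.
  m_4 = 11*8 - 43 = 45, d_4 = (2355 - 45^2)/11 = 330/11 = 30, a_4 = floor((48 + 45)/30) = 3.
  m_5 = 30*3 - 45 = 45, d_5 = (2355 - 45^2)/30 = 330/30 = 11, a_5 = floor((48 + 45)/11) = 8.
  m_6 = 11*8 - 45 = 43, d_6 = (2355 - 43^2)/11 = 506/11 = 46, a_6 = floor((48 + 43)/46) = 1.
  m_7 = 46*1 - 43 = 3, d_7 = (2355 - 3^2)/46 = 2346/46 = 51, a_7 = floor((48 + 3)/51) = 1.
  m_8 = 51*1 - 3 = 48, d_8 = (2355 - 48^2)/51 = 51/51 = 1, a_8 = floor((48 + 48)/1) = 96.
  m_9 = 1*96 - 48 = 48, d_9 = (2355 - 48^2)/1 = 51/1 = 51: (m_9, d_9) = (m_1, d_1) = (48, 51), so from here the quotients repeat a_1, ..., a_8; the period length is 8.
Hence the expansion of sqrt(2355) is a_0 = 48 followed by the repeating block 1, 1, 8, 3, 8, 1, 1, 96 (period 8).

[48; (1, 1, 8, 3, 8, 1, 1, 96)]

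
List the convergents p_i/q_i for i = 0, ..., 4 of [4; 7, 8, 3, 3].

Using the convergent recurrence p_i = a_i*p_{i-1} + p_{i-2}, q_i = a_i*q_{i-1} + q_{i-2} with p_{-2}=0, p_{-1}=1, q_{-2}=1, q_{-1}=0:
  i=0: a_0=4, p_0 = 4*1 + 0 = 4, q_0 = 4*0 + 1 = 1.
  i=1: a_1=7, p_1 = 7*4 + 1 = 29, q_1 = 7*1 + 0 = 7.
  i=2: a_2=8, p_2 = 8*29 + 4 = 236, q_2 = 8*7 + 1 = 57.
  i=3: a_3=3, p_3 = 3*236 + 29 = 737, q_3 = 3*57 + 7 = 178.
  i=4: a_4=3, p_4 = 3*737 + 236 = 2447, q_4 = 3*178 + 57 = 591.

4/1, 29/7, 236/57, 737/178, 2447/591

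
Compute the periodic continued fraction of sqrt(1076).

Write x_i = (sqrt(1076) + m_i)/d_i with (m_0, d_0) = (0, 1). a_0 = floor(sqrt(1076)) = 32, since 32^2 = 1024 <= 1076 < 1089 = 33^2.
Iterate m_{i+1} = d_i*a_i - m_i, d_{i+1} = (1076 - m_{i+1}^2)/d_i, a_{i+1} = floor((a_0 + m_{i+1})/d_{i+1}):
  m_1 = 1*32 - 0 = 32, d_1 = (1076 - 32^2)/1 = 52/1 = 52, a_1 = floor((32 + 32)/52) = 1.
  m_2 = 52*1 - 32 = 20, d_2 = (1076 - 20^2)/52 = 676/52 = 13, a_2 = floor((32 + 20)/13) = 4.
  m_3 = 13*4 - 20 = 32, d_3 = (1076 - 32^2)/13 = 52/13 = 4, a_3 = floor((32 + 32)/4) = 16.
  m_4 = 4*16 - 32 = 32, d_4 = (1076 - 32^2)/4 = 52/4 = 13, a_4 = floor((32 + 32)/13) = 4.
  m_5 = 13*4 - 32 = 20, d_5 = (1076 - 20^2)/13 = 676/13 = 52, a_5 = floor((32 + 20)/52) = 1.
  m_6 = 52*1 - 20 = 32, d_6 = (1076 - 32^2)/52 = 52/52 = 1, a_6 = floor((32 + 32)/1) = 64.
  m_7 = 1*64 - 32 = 32, d_7 = (1076 - 32^2)/1 = 52/1 = 52: (m_7, d_7) = (m_1, d_1) = (32, 52), so from here the quotients repeat a_1, ..., a_6; the period length is 6.
Hence the expansion of sqrt(1076) is a_0 = 32 followed by the repeating block 1, 4, 16, 4, 1, 64 (period 6).

[32; (1, 4, 16, 4, 1, 64)]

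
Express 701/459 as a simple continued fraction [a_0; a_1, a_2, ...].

[1; 1, 1, 8, 1, 2, 8]

Run the Euclidean algorithm on 701 and 459; the successive quotients are the partial quotients a_0, a_1, ... (each step inverts the fractional part left over by the previous one):
  701 = 1*459 + 242, so a_0 = 1.
  459 = 1*242 + 217, so a_1 = 1.
  242 = 1*217 + 25, so a_2 = 1.
  217 = 8*25 + 17, so a_3 = 8.
  25 = 1*17 + 8, so a_4 = 1.
  17 = 2*8 + 1, so a_5 = 2.
  8 = 8*1 + 0, so a_6 = 8.
The remainder reaches 0 after 7 divisions, so the expansion has 7 partial quotients, read off in order.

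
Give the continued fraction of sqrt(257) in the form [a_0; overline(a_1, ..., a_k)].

[16; overline(32)]

Write x_i = (sqrt(257) + m_i)/d_i with (m_0, d_0) = (0, 1). a_0 = floor(sqrt(257)) = 16, since 16^2 = 256 <= 257 < 289 = 17^2.
Iterate m_{i+1} = d_i*a_i - m_i, d_{i+1} = (257 - m_{i+1}^2)/d_i, a_{i+1} = floor((a_0 + m_{i+1})/d_{i+1}):
  m_1 = 1*16 - 0 = 16, d_1 = (257 - 16^2)/1 = 1/1 = 1, a_1 = floor((16 + 16)/1) = 32.
  m_2 = 1*32 - 16 = 16, d_2 = (257 - 16^2)/1 = 1/1 = 1: (m_2, d_2) = (m_1, d_1) = (16, 1), so from here the quotient a_1 repeats; the period length is 1.
Hence the expansion of sqrt(257) is a_0 = 16 followed by the repeating block 32 (period 1).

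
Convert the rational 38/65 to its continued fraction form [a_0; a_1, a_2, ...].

[0; 1, 1, 2, 2, 5]

Run the Euclidean algorithm on 38 and 65; the successive quotients are the partial quotients a_0, a_1, ... (each step inverts the fractional part left over by the previous one):
  38 = 0*65 + 38, so a_0 = 0.
  65 = 1*38 + 27, so a_1 = 1.
  38 = 1*27 + 11, so a_2 = 1.
  27 = 2*11 + 5, so a_3 = 2.
  11 = 2*5 + 1, so a_4 = 2.
  5 = 5*1 + 0, so a_5 = 5.
The remainder reaches 0 after 6 divisions, so the expansion has 6 partial quotients, read off in order.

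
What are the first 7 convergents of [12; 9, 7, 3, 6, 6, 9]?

12/1, 109/9, 775/64, 2434/201, 15379/1270, 94708/7821, 867751/71659

Using the convergent recurrence p_i = a_i*p_{i-1} + p_{i-2}, q_i = a_i*q_{i-1} + q_{i-2} with p_{-2}=0, p_{-1}=1, q_{-2}=1, q_{-1}=0:
  i=0: a_0=12, p_0 = 12*1 + 0 = 12, q_0 = 12*0 + 1 = 1.
  i=1: a_1=9, p_1 = 9*12 + 1 = 109, q_1 = 9*1 + 0 = 9.
  i=2: a_2=7, p_2 = 7*109 + 12 = 775, q_2 = 7*9 + 1 = 64.
  i=3: a_3=3, p_3 = 3*775 + 109 = 2434, q_3 = 3*64 + 9 = 201.
  i=4: a_4=6, p_4 = 6*2434 + 775 = 15379, q_4 = 6*201 + 64 = 1270.
  i=5: a_5=6, p_5 = 6*15379 + 2434 = 94708, q_5 = 6*1270 + 201 = 7821.
  i=6: a_6=9, p_6 = 9*94708 + 15379 = 867751, q_6 = 9*7821 + 1270 = 71659.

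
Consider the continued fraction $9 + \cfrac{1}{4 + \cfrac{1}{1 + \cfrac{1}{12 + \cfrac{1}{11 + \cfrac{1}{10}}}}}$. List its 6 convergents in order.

9/1, 37/4, 46/5, 589/64, 6525/709, 65839/7154

Using the convergent recurrence p_i = a_i*p_{i-1} + p_{i-2}, q_i = a_i*q_{i-1} + q_{i-2} with p_{-2}=0, p_{-1}=1, q_{-2}=1, q_{-1}=0:
  i=0: a_0=9, p_0 = 9*1 + 0 = 9, q_0 = 9*0 + 1 = 1.
  i=1: a_1=4, p_1 = 4*9 + 1 = 37, q_1 = 4*1 + 0 = 4.
  i=2: a_2=1, p_2 = 1*37 + 9 = 46, q_2 = 1*4 + 1 = 5.
  i=3: a_3=12, p_3 = 12*46 + 37 = 589, q_3 = 12*5 + 4 = 64.
  i=4: a_4=11, p_4 = 11*589 + 46 = 6525, q_4 = 11*64 + 5 = 709.
  i=5: a_5=10, p_5 = 10*6525 + 589 = 65839, q_5 = 10*709 + 64 = 7154.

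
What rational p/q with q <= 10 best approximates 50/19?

21/8

Expand x = 50/19 as a continued fraction with the Euclidean algorithm:
  50 = 2*19 + 12, so a_0 = 2.
  19 = 1*12 + 7, so a_1 = 1.
  12 = 1*7 + 5, so a_2 = 1.
  7 = 1*5 + 2, so a_3 = 1.
  5 = 2*2 + 1, so a_4 = 2.
  2 = 2*1 + 0, so a_5 = 2.
so x = [2; 1, 1, 1, 2, 2].
Convergents (p_i = a_i*p_{i-1} + p_{i-2}, q_i = a_i*q_{i-1} + q_{i-2} with p_{-2}=0, p_{-1}=1, q_{-2}=1, q_{-1}=0), until the denominator exceeds 10:
  i=0: a_0=2, p_0 = 2*1 + 0 = 2, q_0 = 2*0 + 1 = 1.
  i=1: a_1=1, p_1 = 1*2 + 1 = 3, q_1 = 1*1 + 0 = 1.
  i=2: a_2=1, p_2 = 1*3 + 2 = 5, q_2 = 1*1 + 1 = 2.
  i=3: a_3=1, p_3 = 1*5 + 3 = 8, q_3 = 1*2 + 1 = 3.
  i=4: a_4=2, p_4 = 2*8 + 5 = 21, q_4 = 2*3 + 2 = 8.
  i=5: a_5=2, p_5 = 2*21 + 8 = 50, q_5 = 2*8 + 3 = 19.
q_5 = 19 > 10, so the last convergent with denominator <= 10 is p_4/q_4 = 21/8.
The closest fraction with denominator <= 10 is either p_4/q_4 or the intermediate fraction (k*p_4 + p_3)/(k*q_4 + q_3) with the largest k >= 1 whose denominator stays <= 10; these approach x as k grows, and every other convergent or intermediate fraction in range is farther away.
Largest k: floor((10 - q_3)/q_4) = floor((10 - 3)/8) = 0.
Since k = 0, no intermediate fraction beyond p_4/q_4 has denominator <= 10, so the convergent 21/8 is the closest (its error is |50*8 - 21*19|/(19*8) = 1/152).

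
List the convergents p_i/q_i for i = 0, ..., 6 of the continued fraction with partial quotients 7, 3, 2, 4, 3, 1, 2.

7/1, 22/3, 51/7, 226/31, 729/100, 955/131, 2639/362

Using the convergent recurrence p_i = a_i*p_{i-1} + p_{i-2}, q_i = a_i*q_{i-1} + q_{i-2} with p_{-2}=0, p_{-1}=1, q_{-2}=1, q_{-1}=0:
  i=0: a_0=7, p_0 = 7*1 + 0 = 7, q_0 = 7*0 + 1 = 1.
  i=1: a_1=3, p_1 = 3*7 + 1 = 22, q_1 = 3*1 + 0 = 3.
  i=2: a_2=2, p_2 = 2*22 + 7 = 51, q_2 = 2*3 + 1 = 7.
  i=3: a_3=4, p_3 = 4*51 + 22 = 226, q_3 = 4*7 + 3 = 31.
  i=4: a_4=3, p_4 = 3*226 + 51 = 729, q_4 = 3*31 + 7 = 100.
  i=5: a_5=1, p_5 = 1*729 + 226 = 955, q_5 = 1*100 + 31 = 131.
  i=6: a_6=2, p_6 = 2*955 + 729 = 2639, q_6 = 2*131 + 100 = 362.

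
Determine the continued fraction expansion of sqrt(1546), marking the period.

Write x_i = (sqrt(1546) + m_i)/d_i with (m_0, d_0) = (0, 1). a_0 = floor(sqrt(1546)) = 39, since 39^2 = 1521 <= 1546 < 1600 = 40^2.
Iterate m_{i+1} = d_i*a_i - m_i, d_{i+1} = (1546 - m_{i+1}^2)/d_i, a_{i+1} = floor((a_0 + m_{i+1})/d_{i+1}):
  m_1 = 1*39 - 0 = 39, d_1 = (1546 - 39^2)/1 = 25/1 = 25, a_1 = floor((39 + 39)/25) = 3.
  m_2 = 25*3 - 39 = 36, d_2 = (1546 - 36^2)/25 = 250/25 = 10, a_2 = floor((39 + 36)/10) = 7.
  m_3 = 10*7 - 36 = 34, d_3 = (1546 - 34^2)/10 = 390/10 = 39, a_3 = floor((39 + 34)/39) = 1.
  m_4 = 39*1 - 34 = 5, d_4 = (1546 - 5^2)/39 = 1521/39 = 39, a_4 = floor((39 + 5)/39) = 1.
  m_5 = 39*1 - 5 = 34, d_5 = (1546 - 34^2)/39 = 390/39 = 10, a_5 = floor((39 + 34)/10) = 7.
  m_6 = 10*7 - 34 = 36, d_6 = (1546 - 36^2)/10 = 250/10 = 25, a_6 = floor((39 + 36)/25) = 3.
  m_7 = 25*3 - 36 = 39, d_7 = (1546 - 39^2)/25 = 25/25 = 1, a_7 = floor((39 + 39)/1) = 78.
  m_8 = 1*78 - 39 = 39, d_8 = (1546 - 39^2)/1 = 25/1 = 25: (m_8, d_8) = (m_1, d_1) = (39, 25), so from here the quotients repeat a_1, ..., a_7; the period length is 7.
Hence the expansion of sqrt(1546) is a_0 = 39 followed by the repeating block 3, 7, 1, 1, 7, 3, 78 (period 7).

[39; (3, 7, 1, 1, 7, 3, 78)]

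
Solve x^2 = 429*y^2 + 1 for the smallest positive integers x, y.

(x, y) = (1524095, 73584)

First expand sqrt(429) as a continued fraction. With x_i = (sqrt(429) + m_i)/d_i and (m_0, d_0) = (0, 1): a_0 = floor(sqrt(429)) = 20, since 20^2 = 400 <= 429 < 441 = 21^2.
Iterate m_{i+1} = d_i*a_i - m_i, d_{i+1} = (429 - m_{i+1}^2)/d_i, a_{i+1} = floor((a_0 + m_{i+1})/d_{i+1}):
  m_1 = 1*20 - 0 = 20, d_1 = (429 - 20^2)/1 = 29/1 = 29, a_1 = floor((20 + 20)/29) = 1.
  m_2 = 29*1 - 20 = 9, d_2 = (429 - 9^2)/29 = 348/29 = 12, a_2 = floor((20 + 9)/12) = 2.
  m_3 = 12*2 - 9 = 15, d_3 = (429 - 15^2)/12 = 204/12 = 17, a_3 = floor((20 + 15)/17) = 2.
  m_4 = 17*2 - 15 = 19, d_4 = (429 - 19^2)/17 = 68/17 = 4, a_4 = floor((20 + 19)/4) = 9.
  m_5 = 4*9 - 19 = 17, d_5 = (429 - 17^2)/4 = 140/4 = 35, a_5 = floor((20 + 17)/35) = 1.
  m_6 = 35*1 - 17 = 18, d_6 = (429 - 18^2)/35 = 105/35 = 3, a_6 = floor((20 + 18)/3) = 12.
  m_7 = 3*12 - 18 = 18, d_7 = (429 - 18^2)/3 = 105/3 = 35, a_7 = floor((20 + 18)/35) = 1.
  m_8 = 35*1 - 18 = 17, d_8 = (429 - 17^2)/35 = 140/35 = 4, a_8 = floor((20 + 17)/4) = 9.
  m_9 = 4*9 - 17 = 19, d_9 = (429 - 19^2)/4 = 68/4 = 17, a_9 = floor((20 + 19)/17) = 2.
  m_10 = 17*2 - 19 = 15, d_10 = (429 - 15^2)/17 = 204/17 = 12, a_10 = floor((20 + 15)/12) = 2.
  m_11 = 12*2 - 15 = 9, d_11 = (429 - 9^2)/12 = 348/12 = 29, a_11 = floor((20 + 9)/29) = 1.
  m_12 = 29*1 - 9 = 20, d_12 = (429 - 20^2)/29 = 29/29 = 1, a_12 = floor((20 + 20)/1) = 40.
  m_13 = 1*40 - 20 = 20, d_13 = (429 - 20^2)/1 = 29/1 = 29: (m_13, d_13) = (m_1, d_1) = (20, 29), so from here the quotients repeat a_1, ..., a_12; the period length is 12.
So sqrt(429) = [20; (1, 2, 2, 9, 1, 12, 1, 9, 2, 2, 1, 40)] with period length k = 12.
k is even, so the fundamental solution of x^2 - 429y^2 = 1 is (p_{k-1}, q_{k-1}) = (p_11, q_11); compute convergents through index 11.
Convergents (p_i = a_i*p_{i-1} + p_{i-2}, q_i = a_i*q_{i-1} + q_{i-2} with p_{-2}=0, p_{-1}=1, q_{-2}=1, q_{-1}=0):
  i=0: a_0=20, p_0 = 20*1 + 0 = 20, q_0 = 20*0 + 1 = 1.
  i=1: a_1=1, p_1 = 1*20 + 1 = 21, q_1 = 1*1 + 0 = 1.
  i=2: a_2=2, p_2 = 2*21 + 20 = 62, q_2 = 2*1 + 1 = 3.
  i=3: a_3=2, p_3 = 2*62 + 21 = 145, q_3 = 2*3 + 1 = 7.
  i=4: a_4=9, p_4 = 9*145 + 62 = 1367, q_4 = 9*7 + 3 = 66.
  i=5: a_5=1, p_5 = 1*1367 + 145 = 1512, q_5 = 1*66 + 7 = 73.
  i=6: a_6=12, p_6 = 12*1512 + 1367 = 19511, q_6 = 12*73 + 66 = 942.
  i=7: a_7=1, p_7 = 1*19511 + 1512 = 21023, q_7 = 1*942 + 73 = 1015.
  i=8: a_8=9, p_8 = 9*21023 + 19511 = 208718, q_8 = 9*1015 + 942 = 10077.
  i=9: a_9=2, p_9 = 2*208718 + 21023 = 438459, q_9 = 2*10077 + 1015 = 21169.
  i=10: a_10=2, p_10 = 2*438459 + 208718 = 1085636, q_10 = 2*21169 + 10077 = 52415.
  i=11: a_11=1, p_11 = 1*1085636 + 438459 = 1524095, q_11 = 1*52415 + 21169 = 73584.
Check: 1524095^2 - 429*73584^2 = 2322865569025 - 2322865569024 = 1, so (x, y) = (1524095, 73584) solves the equation, and by the theorem it is the least positive solution.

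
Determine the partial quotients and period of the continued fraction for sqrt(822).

Write x_i = (sqrt(822) + m_i)/d_i with (m_0, d_0) = (0, 1). a_0 = floor(sqrt(822)) = 28, since 28^2 = 784 <= 822 < 841 = 29^2.
Iterate m_{i+1} = d_i*a_i - m_i, d_{i+1} = (822 - m_{i+1}^2)/d_i, a_{i+1} = floor((a_0 + m_{i+1})/d_{i+1}):
  m_1 = 1*28 - 0 = 28, d_1 = (822 - 28^2)/1 = 38/1 = 38, a_1 = floor((28 + 28)/38) = 1.
  m_2 = 38*1 - 28 = 10, d_2 = (822 - 10^2)/38 = 722/38 = 19, a_2 = floor((28 + 10)/19) = 2.
  m_3 = 19*2 - 10 = 28, d_3 = (822 - 28^2)/19 = 38/19 = 2, a_3 = floor((28 + 28)/2) = 28.
  m_4 = 2*28 - 28 = 28, d_4 = (822 - 28^2)/2 = 38/2 = 19, a_4 = floor((28 + 28)/19) = 2.
  m_5 = 19*2 - 28 = 10, d_5 = (822 - 10^2)/19 = 722/19 = 38, a_5 = floor((28 + 10)/38) = 1.
  m_6 = 38*1 - 10 = 28, d_6 = (822 - 28^2)/38 = 38/38 = 1, a_6 = floor((28 + 28)/1) = 56.
  m_7 = 1*56 - 28 = 28, d_7 = (822 - 28^2)/1 = 38/1 = 38: (m_7, d_7) = (m_1, d_1) = (28, 38), so from here the quotients repeat a_1, ..., a_6; the period length is 6.
Hence the expansion of sqrt(822) is a_0 = 28 followed by the repeating block 1, 2, 28, 2, 1, 56 (period 6).

[28; (1, 2, 28, 2, 1, 56)]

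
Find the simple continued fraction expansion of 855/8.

[106; 1, 7]

Run the Euclidean algorithm on 855 and 8; the successive quotients are the partial quotients a_0, a_1, ... (each step inverts the fractional part left over by the previous one):
  855 = 106*8 + 7, so a_0 = 106.
  8 = 1*7 + 1, so a_1 = 1.
  7 = 7*1 + 0, so a_2 = 7.
The remainder reaches 0 after 3 divisions, so the expansion has 3 partial quotients, read off in order.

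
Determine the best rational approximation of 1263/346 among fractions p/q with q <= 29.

73/20

Expand x = 1263/346 as a continued fraction with the Euclidean algorithm:
  1263 = 3*346 + 225, so a_0 = 3.
  346 = 1*225 + 121, so a_1 = 1.
  225 = 1*121 + 104, so a_2 = 1.
  121 = 1*104 + 17, so a_3 = 1.
  104 = 6*17 + 2, so a_4 = 6.
  17 = 8*2 + 1, so a_5 = 8.
  2 = 2*1 + 0, so a_6 = 2.
so x = [3; 1, 1, 1, 6, 8, 2].
Convergents (p_i = a_i*p_{i-1} + p_{i-2}, q_i = a_i*q_{i-1} + q_{i-2} with p_{-2}=0, p_{-1}=1, q_{-2}=1, q_{-1}=0), until the denominator exceeds 29:
  i=0: a_0=3, p_0 = 3*1 + 0 = 3, q_0 = 3*0 + 1 = 1.
  i=1: a_1=1, p_1 = 1*3 + 1 = 4, q_1 = 1*1 + 0 = 1.
  i=2: a_2=1, p_2 = 1*4 + 3 = 7, q_2 = 1*1 + 1 = 2.
  i=3: a_3=1, p_3 = 1*7 + 4 = 11, q_3 = 1*2 + 1 = 3.
  i=4: a_4=6, p_4 = 6*11 + 7 = 73, q_4 = 6*3 + 2 = 20.
  i=5: a_5=8, p_5 = 8*73 + 11 = 595, q_5 = 8*20 + 3 = 163.
q_5 = 163 > 29, so the last convergent with denominator <= 29 is p_4/q_4 = 73/20.
The closest fraction with denominator <= 29 is either p_4/q_4 or the intermediate fraction (k*p_4 + p_3)/(k*q_4 + q_3) with the largest k >= 1 whose denominator stays <= 29; these approach x as k grows, and every other convergent or intermediate fraction in range is farther away.
Largest k: floor((29 - q_3)/q_4) = floor((29 - 3)/20) = 1.
That gives (1*73 + 11)/(1*20 + 3) = 84/23.
Compare the errors: |x - 73/20| = |1263*20 - 73*346|/(346*20) = 2/6920, and |x - 84/23| = |1263*23 - 84*346|/(346*23) = 15/7958.
Cross-multiplying, 2*7958 = 15916 < 103800 = 15*6920, so 2/6920 is smaller: the convergent 73/20 is closer to x than 84/23.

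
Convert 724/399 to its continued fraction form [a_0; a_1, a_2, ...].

Run the Euclidean algorithm on 724 and 399; the successive quotients are the partial quotients a_0, a_1, ... (each step inverts the fractional part left over by the previous one):
  724 = 1*399 + 325, so a_0 = 1.
  399 = 1*325 + 74, so a_1 = 1.
  325 = 4*74 + 29, so a_2 = 4.
  74 = 2*29 + 16, so a_3 = 2.
  29 = 1*16 + 13, so a_4 = 1.
  16 = 1*13 + 3, so a_5 = 1.
  13 = 4*3 + 1, so a_6 = 4.
  3 = 3*1 + 0, so a_7 = 3.
The remainder reaches 0 after 8 divisions, so the expansion has 8 partial quotients, read off in order.

[1; 1, 4, 2, 1, 1, 4, 3]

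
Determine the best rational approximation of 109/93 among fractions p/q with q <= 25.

27/23

Expand x = 109/93 as a continued fraction with the Euclidean algorithm:
  109 = 1*93 + 16, so a_0 = 1.
  93 = 5*16 + 13, so a_1 = 5.
  16 = 1*13 + 3, so a_2 = 1.
  13 = 4*3 + 1, so a_3 = 4.
  3 = 3*1 + 0, so a_4 = 3.
so x = [1; 5, 1, 4, 3].
Convergents (p_i = a_i*p_{i-1} + p_{i-2}, q_i = a_i*q_{i-1} + q_{i-2} with p_{-2}=0, p_{-1}=1, q_{-2}=1, q_{-1}=0), until the denominator exceeds 25:
  i=0: a_0=1, p_0 = 1*1 + 0 = 1, q_0 = 1*0 + 1 = 1.
  i=1: a_1=5, p_1 = 5*1 + 1 = 6, q_1 = 5*1 + 0 = 5.
  i=2: a_2=1, p_2 = 1*6 + 1 = 7, q_2 = 1*5 + 1 = 6.
  i=3: a_3=4, p_3 = 4*7 + 6 = 34, q_3 = 4*6 + 5 = 29.
q_3 = 29 > 25, so the last convergent with denominator <= 25 is p_2/q_2 = 7/6.
The closest fraction with denominator <= 25 is either p_2/q_2 or the intermediate fraction (k*p_2 + p_1)/(k*q_2 + q_1) with the largest k >= 1 whose denominator stays <= 25; these approach x as k grows, and every other convergent or intermediate fraction in range is farther away.
Largest k: floor((25 - q_1)/q_2) = floor((25 - 5)/6) = 3.
That gives (3*7 + 6)/(3*6 + 5) = 27/23.
Compare the errors: |x - 7/6| = |109*6 - 7*93|/(93*6) = 3/558, and |x - 27/23| = |109*23 - 27*93|/(93*23) = 4/2139.
Cross-multiplying, 4*558 = 2232 < 6417 = 3*2139, so 4/2139 is smaller: the intermediate fraction 27/23 is closer to x than 7/6.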